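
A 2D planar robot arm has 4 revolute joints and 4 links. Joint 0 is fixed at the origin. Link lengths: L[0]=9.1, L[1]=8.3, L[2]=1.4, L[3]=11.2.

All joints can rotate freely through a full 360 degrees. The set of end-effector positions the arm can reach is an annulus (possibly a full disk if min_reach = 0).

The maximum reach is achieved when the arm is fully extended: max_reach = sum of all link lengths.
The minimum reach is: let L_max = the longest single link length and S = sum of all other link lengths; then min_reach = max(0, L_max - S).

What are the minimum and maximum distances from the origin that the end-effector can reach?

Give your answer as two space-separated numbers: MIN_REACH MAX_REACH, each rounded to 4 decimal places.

Answer: 0.0000 30.0000

Derivation:
Link lengths: [9.1, 8.3, 1.4, 11.2]
max_reach = 9.1 + 8.3 + 1.4 + 11.2 = 30
L_max = max([9.1, 8.3, 1.4, 11.2]) = 11.2
S (sum of others) = 30 - 11.2 = 18.8
min_reach = max(0, 11.2 - 18.8) = max(0, -7.6) = 0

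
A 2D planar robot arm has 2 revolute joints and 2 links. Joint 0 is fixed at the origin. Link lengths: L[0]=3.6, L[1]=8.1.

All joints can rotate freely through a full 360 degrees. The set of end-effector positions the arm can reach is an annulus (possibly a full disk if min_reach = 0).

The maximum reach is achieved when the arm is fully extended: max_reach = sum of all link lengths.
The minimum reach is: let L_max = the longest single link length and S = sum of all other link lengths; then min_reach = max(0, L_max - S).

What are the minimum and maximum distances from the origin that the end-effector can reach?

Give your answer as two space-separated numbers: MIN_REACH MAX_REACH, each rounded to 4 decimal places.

Answer: 4.5000 11.7000

Derivation:
Link lengths: [3.6, 8.1]
max_reach = 3.6 + 8.1 = 11.7
L_max = max([3.6, 8.1]) = 8.1
S (sum of others) = 11.7 - 8.1 = 3.6
min_reach = max(0, 8.1 - 3.6) = max(0, 4.5) = 4.5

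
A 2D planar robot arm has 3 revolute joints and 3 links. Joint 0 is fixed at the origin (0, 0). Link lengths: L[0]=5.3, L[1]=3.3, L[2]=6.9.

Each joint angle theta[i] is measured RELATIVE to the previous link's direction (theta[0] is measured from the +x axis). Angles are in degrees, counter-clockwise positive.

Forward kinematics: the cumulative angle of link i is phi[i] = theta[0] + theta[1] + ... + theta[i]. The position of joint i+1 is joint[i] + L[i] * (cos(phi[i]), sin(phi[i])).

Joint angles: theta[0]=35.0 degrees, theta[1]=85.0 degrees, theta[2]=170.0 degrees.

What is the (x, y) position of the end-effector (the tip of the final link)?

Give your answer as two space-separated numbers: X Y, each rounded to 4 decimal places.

Answer: 5.0514 -0.5860

Derivation:
joint[0] = (0.0000, 0.0000)  (base)
link 0: phi[0] = 35 = 35 deg
  cos(35 deg) = 0.8192, sin(35 deg) = 0.5736
  joint[1] = (0.0000, 0.0000) + 5.3 * (0.8192, 0.5736) = (0.0000 + 4.3415, 0.0000 + 3.0400) = (4.3415, 3.0400)
link 1: phi[1] = 35 + 85 = 120 deg
  cos(120 deg) = -0.5000, sin(120 deg) = 0.8660
  joint[2] = (4.3415, 3.0400) + 3.3 * (-0.5000, 0.8660) = (4.3415 + -1.6500, 3.0400 + 2.8579) = (2.6915, 5.8978)
link 2: phi[2] = 35 + 85 + 170 = 290 deg
  cos(290 deg) = 0.3420, sin(290 deg) = -0.9397
  joint[3] = (2.6915, 5.8978) + 6.9 * (0.3420, -0.9397) = (2.6915 + 2.3599, 5.8978 + -6.4839) = (5.0514, -0.5860)
End effector: (5.0514, -0.5860)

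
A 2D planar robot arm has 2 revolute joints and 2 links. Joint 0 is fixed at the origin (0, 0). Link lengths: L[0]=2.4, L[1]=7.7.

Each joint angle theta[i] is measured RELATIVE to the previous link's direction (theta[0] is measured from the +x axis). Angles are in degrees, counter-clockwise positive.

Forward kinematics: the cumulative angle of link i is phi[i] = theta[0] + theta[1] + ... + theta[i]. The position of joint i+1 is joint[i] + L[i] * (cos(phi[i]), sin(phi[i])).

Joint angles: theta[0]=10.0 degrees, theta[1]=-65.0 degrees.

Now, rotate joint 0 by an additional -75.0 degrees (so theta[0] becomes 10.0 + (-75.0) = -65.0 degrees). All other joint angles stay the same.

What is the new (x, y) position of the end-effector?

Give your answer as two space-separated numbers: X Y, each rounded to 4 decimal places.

joint[0] = (0.0000, 0.0000)  (base)
link 0: phi[0] = -65 = -65 deg
  cos(-65 deg) = 0.4226, sin(-65 deg) = -0.9063
  joint[1] = (0.0000, 0.0000) + 2.4 * (0.4226, -0.9063) = (0.0000 + 1.0143, 0.0000 + -2.1751) = (1.0143, -2.1751)
link 1: phi[1] = -65 + -65 = -130 deg
  cos(-130 deg) = -0.6428, sin(-130 deg) = -0.7660
  joint[2] = (1.0143, -2.1751) + 7.7 * (-0.6428, -0.7660) = (1.0143 + -4.9495, -2.1751 + -5.8985) = (-3.9352, -8.0737)
End effector: (-3.9352, -8.0737)

Answer: -3.9352 -8.0737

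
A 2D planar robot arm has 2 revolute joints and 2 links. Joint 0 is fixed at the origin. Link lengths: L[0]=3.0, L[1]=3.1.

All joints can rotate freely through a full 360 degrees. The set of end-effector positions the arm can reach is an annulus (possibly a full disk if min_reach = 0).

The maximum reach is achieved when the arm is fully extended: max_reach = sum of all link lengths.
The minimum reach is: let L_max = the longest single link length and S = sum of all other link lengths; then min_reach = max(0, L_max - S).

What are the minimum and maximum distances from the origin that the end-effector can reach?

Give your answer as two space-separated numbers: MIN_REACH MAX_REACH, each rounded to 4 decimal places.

Answer: 0.1000 6.1000

Derivation:
Link lengths: [3.0, 3.1]
max_reach = 3 + 3.1 = 6.1
L_max = max([3.0, 3.1]) = 3.1
S (sum of others) = 6.1 - 3.1 = 3
min_reach = max(0, 3.1 - 3) = max(0, 0.1) = 0.1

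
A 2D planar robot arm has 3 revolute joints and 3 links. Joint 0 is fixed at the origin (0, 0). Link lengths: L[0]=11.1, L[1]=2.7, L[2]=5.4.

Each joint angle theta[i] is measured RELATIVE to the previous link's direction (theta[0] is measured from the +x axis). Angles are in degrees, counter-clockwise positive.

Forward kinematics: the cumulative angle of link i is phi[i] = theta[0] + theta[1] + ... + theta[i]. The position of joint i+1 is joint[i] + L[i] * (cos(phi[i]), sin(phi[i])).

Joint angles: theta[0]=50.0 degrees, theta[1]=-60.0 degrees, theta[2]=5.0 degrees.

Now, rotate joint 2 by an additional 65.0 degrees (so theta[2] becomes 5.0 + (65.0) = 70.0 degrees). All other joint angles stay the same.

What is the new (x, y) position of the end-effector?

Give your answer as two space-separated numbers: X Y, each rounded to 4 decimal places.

joint[0] = (0.0000, 0.0000)  (base)
link 0: phi[0] = 50 = 50 deg
  cos(50 deg) = 0.6428, sin(50 deg) = 0.7660
  joint[1] = (0.0000, 0.0000) + 11.1 * (0.6428, 0.7660) = (0.0000 + 7.1349, 0.0000 + 8.5031) = (7.1349, 8.5031)
link 1: phi[1] = 50 + -60 = -10 deg
  cos(-10 deg) = 0.9848, sin(-10 deg) = -0.1736
  joint[2] = (7.1349, 8.5031) + 2.7 * (0.9848, -0.1736) = (7.1349 + 2.6590, 8.5031 + -0.4689) = (9.7939, 8.0342)
link 2: phi[2] = 50 + -60 + 70 = 60 deg
  cos(60 deg) = 0.5000, sin(60 deg) = 0.8660
  joint[3] = (9.7939, 8.0342) + 5.4 * (0.5000, 0.8660) = (9.7939 + 2.7000, 8.0342 + 4.6765) = (12.4939, 12.7108)
End effector: (12.4939, 12.7108)

Answer: 12.4939 12.7108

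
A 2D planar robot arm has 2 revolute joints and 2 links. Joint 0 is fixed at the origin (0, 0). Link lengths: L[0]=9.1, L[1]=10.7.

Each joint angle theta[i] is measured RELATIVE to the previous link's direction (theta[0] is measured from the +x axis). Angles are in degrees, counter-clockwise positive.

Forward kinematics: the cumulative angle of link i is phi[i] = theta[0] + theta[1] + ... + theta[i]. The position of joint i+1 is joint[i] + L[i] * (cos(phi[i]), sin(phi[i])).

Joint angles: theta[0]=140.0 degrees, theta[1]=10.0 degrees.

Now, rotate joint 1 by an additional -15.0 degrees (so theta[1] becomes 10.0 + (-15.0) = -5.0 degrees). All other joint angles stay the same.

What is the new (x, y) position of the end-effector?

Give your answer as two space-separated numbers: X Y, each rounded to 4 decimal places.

joint[0] = (0.0000, 0.0000)  (base)
link 0: phi[0] = 140 = 140 deg
  cos(140 deg) = -0.7660, sin(140 deg) = 0.6428
  joint[1] = (0.0000, 0.0000) + 9.1 * (-0.7660, 0.6428) = (0.0000 + -6.9710, 0.0000 + 5.8494) = (-6.9710, 5.8494)
link 1: phi[1] = 140 + -5 = 135 deg
  cos(135 deg) = -0.7071, sin(135 deg) = 0.7071
  joint[2] = (-6.9710, 5.8494) + 10.7 * (-0.7071, 0.7071) = (-6.9710 + -7.5660, 5.8494 + 7.5660) = (-14.5370, 13.4154)
End effector: (-14.5370, 13.4154)

Answer: -14.5370 13.4154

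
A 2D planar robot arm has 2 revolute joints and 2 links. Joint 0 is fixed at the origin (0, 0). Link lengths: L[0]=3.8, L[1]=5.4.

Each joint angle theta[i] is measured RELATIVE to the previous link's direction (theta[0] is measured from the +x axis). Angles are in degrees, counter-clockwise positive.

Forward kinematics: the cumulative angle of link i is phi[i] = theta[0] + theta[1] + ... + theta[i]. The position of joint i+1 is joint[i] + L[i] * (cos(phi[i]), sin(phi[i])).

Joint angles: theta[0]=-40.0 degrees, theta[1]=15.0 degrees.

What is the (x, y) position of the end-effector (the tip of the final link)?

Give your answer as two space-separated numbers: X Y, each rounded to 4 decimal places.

Answer: 7.8050 -4.7247

Derivation:
joint[0] = (0.0000, 0.0000)  (base)
link 0: phi[0] = -40 = -40 deg
  cos(-40 deg) = 0.7660, sin(-40 deg) = -0.6428
  joint[1] = (0.0000, 0.0000) + 3.8 * (0.7660, -0.6428) = (0.0000 + 2.9110, 0.0000 + -2.4426) = (2.9110, -2.4426)
link 1: phi[1] = -40 + 15 = -25 deg
  cos(-25 deg) = 0.9063, sin(-25 deg) = -0.4226
  joint[2] = (2.9110, -2.4426) + 5.4 * (0.9063, -0.4226) = (2.9110 + 4.8941, -2.4426 + -2.2821) = (7.8050, -4.7247)
End effector: (7.8050, -4.7247)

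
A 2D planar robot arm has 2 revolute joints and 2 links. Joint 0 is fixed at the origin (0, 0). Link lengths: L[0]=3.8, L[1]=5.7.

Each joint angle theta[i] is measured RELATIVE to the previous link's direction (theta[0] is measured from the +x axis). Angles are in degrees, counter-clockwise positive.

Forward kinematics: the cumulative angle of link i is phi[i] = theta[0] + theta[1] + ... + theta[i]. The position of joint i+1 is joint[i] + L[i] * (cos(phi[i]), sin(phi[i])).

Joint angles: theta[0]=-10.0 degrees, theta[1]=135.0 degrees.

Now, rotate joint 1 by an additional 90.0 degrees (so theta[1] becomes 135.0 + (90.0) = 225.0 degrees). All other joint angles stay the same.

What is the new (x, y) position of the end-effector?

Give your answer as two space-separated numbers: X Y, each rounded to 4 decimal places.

Answer: -0.9269 -3.9292

Derivation:
joint[0] = (0.0000, 0.0000)  (base)
link 0: phi[0] = -10 = -10 deg
  cos(-10 deg) = 0.9848, sin(-10 deg) = -0.1736
  joint[1] = (0.0000, 0.0000) + 3.8 * (0.9848, -0.1736) = (0.0000 + 3.7423, 0.0000 + -0.6599) = (3.7423, -0.6599)
link 1: phi[1] = -10 + 225 = 215 deg
  cos(215 deg) = -0.8192, sin(215 deg) = -0.5736
  joint[2] = (3.7423, -0.6599) + 5.7 * (-0.8192, -0.5736) = (3.7423 + -4.6692, -0.6599 + -3.2694) = (-0.9269, -3.9292)
End effector: (-0.9269, -3.9292)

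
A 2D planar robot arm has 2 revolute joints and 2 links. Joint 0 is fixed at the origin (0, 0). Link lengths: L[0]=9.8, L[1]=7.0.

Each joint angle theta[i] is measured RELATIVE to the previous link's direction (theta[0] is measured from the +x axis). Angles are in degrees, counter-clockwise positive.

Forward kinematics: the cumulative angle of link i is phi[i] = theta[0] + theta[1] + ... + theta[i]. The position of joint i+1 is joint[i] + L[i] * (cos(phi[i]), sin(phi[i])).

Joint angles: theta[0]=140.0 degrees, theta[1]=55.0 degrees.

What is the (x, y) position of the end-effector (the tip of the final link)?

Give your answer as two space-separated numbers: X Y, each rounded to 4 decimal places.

Answer: -14.2687 4.4876

Derivation:
joint[0] = (0.0000, 0.0000)  (base)
link 0: phi[0] = 140 = 140 deg
  cos(140 deg) = -0.7660, sin(140 deg) = 0.6428
  joint[1] = (0.0000, 0.0000) + 9.8 * (-0.7660, 0.6428) = (0.0000 + -7.5072, 0.0000 + 6.2993) = (-7.5072, 6.2993)
link 1: phi[1] = 140 + 55 = 195 deg
  cos(195 deg) = -0.9659, sin(195 deg) = -0.2588
  joint[2] = (-7.5072, 6.2993) + 7 * (-0.9659, -0.2588) = (-7.5072 + -6.7615, 6.2993 + -1.8117) = (-14.2687, 4.4876)
End effector: (-14.2687, 4.4876)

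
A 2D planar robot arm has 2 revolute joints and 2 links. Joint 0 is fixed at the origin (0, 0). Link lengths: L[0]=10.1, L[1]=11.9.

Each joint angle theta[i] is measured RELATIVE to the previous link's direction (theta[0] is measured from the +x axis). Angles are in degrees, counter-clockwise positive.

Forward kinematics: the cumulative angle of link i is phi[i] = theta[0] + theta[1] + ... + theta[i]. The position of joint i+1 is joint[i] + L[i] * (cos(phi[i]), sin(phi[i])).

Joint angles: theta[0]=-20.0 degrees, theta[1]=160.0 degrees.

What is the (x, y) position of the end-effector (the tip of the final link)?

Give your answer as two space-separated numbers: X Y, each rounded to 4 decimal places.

Answer: 0.3750 4.1948

Derivation:
joint[0] = (0.0000, 0.0000)  (base)
link 0: phi[0] = -20 = -20 deg
  cos(-20 deg) = 0.9397, sin(-20 deg) = -0.3420
  joint[1] = (0.0000, 0.0000) + 10.1 * (0.9397, -0.3420) = (0.0000 + 9.4909, 0.0000 + -3.4544) = (9.4909, -3.4544)
link 1: phi[1] = -20 + 160 = 140 deg
  cos(140 deg) = -0.7660, sin(140 deg) = 0.6428
  joint[2] = (9.4909, -3.4544) + 11.9 * (-0.7660, 0.6428) = (9.4909 + -9.1159, -3.4544 + 7.6492) = (0.3750, 4.1948)
End effector: (0.3750, 4.1948)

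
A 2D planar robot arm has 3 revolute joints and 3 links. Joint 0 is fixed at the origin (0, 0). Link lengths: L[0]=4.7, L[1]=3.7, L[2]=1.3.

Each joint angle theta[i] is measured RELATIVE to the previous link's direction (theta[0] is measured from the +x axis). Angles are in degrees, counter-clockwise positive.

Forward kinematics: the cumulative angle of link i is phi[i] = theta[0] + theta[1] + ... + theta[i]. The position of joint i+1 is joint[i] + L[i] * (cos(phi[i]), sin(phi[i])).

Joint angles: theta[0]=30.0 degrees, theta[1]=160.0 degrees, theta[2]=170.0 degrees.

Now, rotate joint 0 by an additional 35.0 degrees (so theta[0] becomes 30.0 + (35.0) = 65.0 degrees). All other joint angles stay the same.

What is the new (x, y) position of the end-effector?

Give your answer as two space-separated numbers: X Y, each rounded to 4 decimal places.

Answer: 0.4349 2.3890

Derivation:
joint[0] = (0.0000, 0.0000)  (base)
link 0: phi[0] = 65 = 65 deg
  cos(65 deg) = 0.4226, sin(65 deg) = 0.9063
  joint[1] = (0.0000, 0.0000) + 4.7 * (0.4226, 0.9063) = (0.0000 + 1.9863, 0.0000 + 4.2596) = (1.9863, 4.2596)
link 1: phi[1] = 65 + 160 = 225 deg
  cos(225 deg) = -0.7071, sin(225 deg) = -0.7071
  joint[2] = (1.9863, 4.2596) + 3.7 * (-0.7071, -0.7071) = (1.9863 + -2.6163, 4.2596 + -2.6163) = (-0.6300, 1.6434)
link 2: phi[2] = 65 + 160 + 170 = 395 deg
  cos(395 deg) = 0.8192, sin(395 deg) = 0.5736
  joint[3] = (-0.6300, 1.6434) + 1.3 * (0.8192, 0.5736) = (-0.6300 + 1.0649, 1.6434 + 0.7456) = (0.4349, 2.3890)
End effector: (0.4349, 2.3890)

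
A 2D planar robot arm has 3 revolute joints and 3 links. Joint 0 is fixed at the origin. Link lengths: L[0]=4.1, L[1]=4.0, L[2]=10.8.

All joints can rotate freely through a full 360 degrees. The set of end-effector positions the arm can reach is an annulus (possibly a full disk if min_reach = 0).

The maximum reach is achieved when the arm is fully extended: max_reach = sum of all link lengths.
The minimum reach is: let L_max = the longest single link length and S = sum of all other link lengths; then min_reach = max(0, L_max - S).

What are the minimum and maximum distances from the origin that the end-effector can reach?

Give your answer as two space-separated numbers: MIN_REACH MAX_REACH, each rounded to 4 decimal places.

Answer: 2.7000 18.9000

Derivation:
Link lengths: [4.1, 4.0, 10.8]
max_reach = 4.1 + 4 + 10.8 = 18.9
L_max = max([4.1, 4.0, 10.8]) = 10.8
S (sum of others) = 18.9 - 10.8 = 8.1
min_reach = max(0, 10.8 - 8.1) = max(0, 2.7) = 2.7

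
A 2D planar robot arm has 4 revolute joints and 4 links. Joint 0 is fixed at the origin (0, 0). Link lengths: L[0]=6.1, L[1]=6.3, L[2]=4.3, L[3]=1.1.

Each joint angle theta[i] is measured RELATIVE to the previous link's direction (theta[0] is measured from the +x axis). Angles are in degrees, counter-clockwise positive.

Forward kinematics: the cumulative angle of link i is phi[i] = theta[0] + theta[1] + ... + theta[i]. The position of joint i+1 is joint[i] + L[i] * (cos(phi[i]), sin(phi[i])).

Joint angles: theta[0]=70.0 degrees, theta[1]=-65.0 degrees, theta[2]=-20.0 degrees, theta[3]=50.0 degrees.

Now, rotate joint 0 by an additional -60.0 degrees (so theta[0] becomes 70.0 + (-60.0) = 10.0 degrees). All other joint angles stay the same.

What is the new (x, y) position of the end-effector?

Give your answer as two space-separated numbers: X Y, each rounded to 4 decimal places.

joint[0] = (0.0000, 0.0000)  (base)
link 0: phi[0] = 10 = 10 deg
  cos(10 deg) = 0.9848, sin(10 deg) = 0.1736
  joint[1] = (0.0000, 0.0000) + 6.1 * (0.9848, 0.1736) = (0.0000 + 6.0073, 0.0000 + 1.0593) = (6.0073, 1.0593)
link 1: phi[1] = 10 + -65 = -55 deg
  cos(-55 deg) = 0.5736, sin(-55 deg) = -0.8192
  joint[2] = (6.0073, 1.0593) + 6.3 * (0.5736, -0.8192) = (6.0073 + 3.6135, 1.0593 + -5.1607) = (9.6209, -4.1014)
link 2: phi[2] = 10 + -65 + -20 = -75 deg
  cos(-75 deg) = 0.2588, sin(-75 deg) = -0.9659
  joint[3] = (9.6209, -4.1014) + 4.3 * (0.2588, -0.9659) = (9.6209 + 1.1129, -4.1014 + -4.1535) = (10.7338, -8.2549)
link 3: phi[3] = 10 + -65 + -20 + 50 = -25 deg
  cos(-25 deg) = 0.9063, sin(-25 deg) = -0.4226
  joint[4] = (10.7338, -8.2549) + 1.1 * (0.9063, -0.4226) = (10.7338 + 0.9969, -8.2549 + -0.4649) = (11.7307, -8.7198)
End effector: (11.7307, -8.7198)

Answer: 11.7307 -8.7198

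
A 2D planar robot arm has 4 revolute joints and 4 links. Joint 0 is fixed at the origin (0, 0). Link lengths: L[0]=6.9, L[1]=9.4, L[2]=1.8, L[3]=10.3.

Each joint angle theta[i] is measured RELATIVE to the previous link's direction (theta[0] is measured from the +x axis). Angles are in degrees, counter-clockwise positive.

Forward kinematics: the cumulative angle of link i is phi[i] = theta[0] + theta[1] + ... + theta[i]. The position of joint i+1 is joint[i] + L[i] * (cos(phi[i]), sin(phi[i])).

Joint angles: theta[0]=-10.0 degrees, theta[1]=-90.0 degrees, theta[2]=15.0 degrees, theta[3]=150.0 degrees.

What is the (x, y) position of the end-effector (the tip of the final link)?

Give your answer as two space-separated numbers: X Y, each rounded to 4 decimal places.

joint[0] = (0.0000, 0.0000)  (base)
link 0: phi[0] = -10 = -10 deg
  cos(-10 deg) = 0.9848, sin(-10 deg) = -0.1736
  joint[1] = (0.0000, 0.0000) + 6.9 * (0.9848, -0.1736) = (0.0000 + 6.7952, 0.0000 + -1.1982) = (6.7952, -1.1982)
link 1: phi[1] = -10 + -90 = -100 deg
  cos(-100 deg) = -0.1736, sin(-100 deg) = -0.9848
  joint[2] = (6.7952, -1.1982) + 9.4 * (-0.1736, -0.9848) = (6.7952 + -1.6323, -1.1982 + -9.2572) = (5.1629, -10.4554)
link 2: phi[2] = -10 + -90 + 15 = -85 deg
  cos(-85 deg) = 0.0872, sin(-85 deg) = -0.9962
  joint[3] = (5.1629, -10.4554) + 1.8 * (0.0872, -0.9962) = (5.1629 + 0.1569, -10.4554 + -1.7932) = (5.3198, -12.2485)
link 3: phi[3] = -10 + -90 + 15 + 150 = 65 deg
  cos(65 deg) = 0.4226, sin(65 deg) = 0.9063
  joint[4] = (5.3198, -12.2485) + 10.3 * (0.4226, 0.9063) = (5.3198 + 4.3530, -12.2485 + 9.3350) = (9.6727, -2.9135)
End effector: (9.6727, -2.9135)

Answer: 9.6727 -2.9135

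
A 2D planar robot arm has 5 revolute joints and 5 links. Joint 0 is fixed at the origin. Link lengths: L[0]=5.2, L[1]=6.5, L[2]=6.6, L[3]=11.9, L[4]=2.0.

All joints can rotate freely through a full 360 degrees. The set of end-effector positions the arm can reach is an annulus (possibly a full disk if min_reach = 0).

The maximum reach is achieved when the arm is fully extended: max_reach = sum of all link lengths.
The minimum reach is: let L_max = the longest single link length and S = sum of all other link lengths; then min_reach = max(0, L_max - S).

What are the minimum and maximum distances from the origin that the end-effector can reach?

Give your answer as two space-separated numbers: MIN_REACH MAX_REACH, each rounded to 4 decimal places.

Link lengths: [5.2, 6.5, 6.6, 11.9, 2.0]
max_reach = 5.2 + 6.5 + 6.6 + 11.9 + 2 = 32.2
L_max = max([5.2, 6.5, 6.6, 11.9, 2.0]) = 11.9
S (sum of others) = 32.2 - 11.9 = 20.3
min_reach = max(0, 11.9 - 20.3) = max(0, -8.4) = 0

Answer: 0.0000 32.2000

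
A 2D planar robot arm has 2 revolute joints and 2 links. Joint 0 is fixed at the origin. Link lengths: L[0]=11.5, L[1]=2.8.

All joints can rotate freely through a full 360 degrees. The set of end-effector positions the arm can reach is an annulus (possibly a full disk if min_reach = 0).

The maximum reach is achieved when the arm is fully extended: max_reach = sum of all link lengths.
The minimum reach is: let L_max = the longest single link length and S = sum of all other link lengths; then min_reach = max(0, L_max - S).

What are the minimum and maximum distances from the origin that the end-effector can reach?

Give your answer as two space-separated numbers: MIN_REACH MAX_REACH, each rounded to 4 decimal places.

Answer: 8.7000 14.3000

Derivation:
Link lengths: [11.5, 2.8]
max_reach = 11.5 + 2.8 = 14.3
L_max = max([11.5, 2.8]) = 11.5
S (sum of others) = 14.3 - 11.5 = 2.8
min_reach = max(0, 11.5 - 2.8) = max(0, 8.7) = 8.7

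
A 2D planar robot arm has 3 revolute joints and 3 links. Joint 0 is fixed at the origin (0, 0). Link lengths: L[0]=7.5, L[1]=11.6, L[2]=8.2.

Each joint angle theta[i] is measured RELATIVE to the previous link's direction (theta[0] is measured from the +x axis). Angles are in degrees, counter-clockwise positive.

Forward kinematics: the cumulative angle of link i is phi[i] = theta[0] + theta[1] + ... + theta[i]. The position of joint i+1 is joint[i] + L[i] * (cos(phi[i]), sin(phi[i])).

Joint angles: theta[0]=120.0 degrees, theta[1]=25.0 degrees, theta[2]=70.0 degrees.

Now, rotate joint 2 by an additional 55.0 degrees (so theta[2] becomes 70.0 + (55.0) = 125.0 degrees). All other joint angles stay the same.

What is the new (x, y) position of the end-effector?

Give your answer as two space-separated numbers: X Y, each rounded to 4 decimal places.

Answer: -13.2522 4.9487

Derivation:
joint[0] = (0.0000, 0.0000)  (base)
link 0: phi[0] = 120 = 120 deg
  cos(120 deg) = -0.5000, sin(120 deg) = 0.8660
  joint[1] = (0.0000, 0.0000) + 7.5 * (-0.5000, 0.8660) = (0.0000 + -3.7500, 0.0000 + 6.4952) = (-3.7500, 6.4952)
link 1: phi[1] = 120 + 25 = 145 deg
  cos(145 deg) = -0.8192, sin(145 deg) = 0.5736
  joint[2] = (-3.7500, 6.4952) + 11.6 * (-0.8192, 0.5736) = (-3.7500 + -9.5022, 6.4952 + 6.6535) = (-13.2522, 13.1487)
link 2: phi[2] = 120 + 25 + 125 = 270 deg
  cos(270 deg) = -0.0000, sin(270 deg) = -1.0000
  joint[3] = (-13.2522, 13.1487) + 8.2 * (-0.0000, -1.0000) = (-13.2522 + -0.0000, 13.1487 + -8.2000) = (-13.2522, 4.9487)
End effector: (-13.2522, 4.9487)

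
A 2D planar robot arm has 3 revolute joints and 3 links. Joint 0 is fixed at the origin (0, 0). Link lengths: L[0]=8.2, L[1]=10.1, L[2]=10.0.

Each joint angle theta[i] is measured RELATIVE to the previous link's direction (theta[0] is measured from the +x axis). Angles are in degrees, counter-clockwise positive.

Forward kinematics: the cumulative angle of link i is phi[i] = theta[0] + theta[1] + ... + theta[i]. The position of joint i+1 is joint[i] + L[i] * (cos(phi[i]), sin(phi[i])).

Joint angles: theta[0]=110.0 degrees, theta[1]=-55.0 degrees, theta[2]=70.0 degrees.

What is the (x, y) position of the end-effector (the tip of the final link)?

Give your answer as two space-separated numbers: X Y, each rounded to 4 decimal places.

joint[0] = (0.0000, 0.0000)  (base)
link 0: phi[0] = 110 = 110 deg
  cos(110 deg) = -0.3420, sin(110 deg) = 0.9397
  joint[1] = (0.0000, 0.0000) + 8.2 * (-0.3420, 0.9397) = (0.0000 + -2.8046, 0.0000 + 7.7055) = (-2.8046, 7.7055)
link 1: phi[1] = 110 + -55 = 55 deg
  cos(55 deg) = 0.5736, sin(55 deg) = 0.8192
  joint[2] = (-2.8046, 7.7055) + 10.1 * (0.5736, 0.8192) = (-2.8046 + 5.7931, 7.7055 + 8.2734) = (2.9886, 15.9789)
link 2: phi[2] = 110 + -55 + 70 = 125 deg
  cos(125 deg) = -0.5736, sin(125 deg) = 0.8192
  joint[3] = (2.9886, 15.9789) + 10 * (-0.5736, 0.8192) = (2.9886 + -5.7358, 15.9789 + 8.1915) = (-2.7472, 24.1704)
End effector: (-2.7472, 24.1704)

Answer: -2.7472 24.1704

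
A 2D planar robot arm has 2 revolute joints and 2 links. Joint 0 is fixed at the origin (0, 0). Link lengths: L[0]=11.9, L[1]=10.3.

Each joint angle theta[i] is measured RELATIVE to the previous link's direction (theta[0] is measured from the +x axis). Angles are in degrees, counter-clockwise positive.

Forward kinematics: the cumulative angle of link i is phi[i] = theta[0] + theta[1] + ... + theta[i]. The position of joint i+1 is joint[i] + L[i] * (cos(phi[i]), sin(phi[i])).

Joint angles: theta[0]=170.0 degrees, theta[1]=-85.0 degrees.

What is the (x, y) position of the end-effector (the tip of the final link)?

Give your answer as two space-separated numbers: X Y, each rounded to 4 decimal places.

joint[0] = (0.0000, 0.0000)  (base)
link 0: phi[0] = 170 = 170 deg
  cos(170 deg) = -0.9848, sin(170 deg) = 0.1736
  joint[1] = (0.0000, 0.0000) + 11.9 * (-0.9848, 0.1736) = (0.0000 + -11.7192, 0.0000 + 2.0664) = (-11.7192, 2.0664)
link 1: phi[1] = 170 + -85 = 85 deg
  cos(85 deg) = 0.0872, sin(85 deg) = 0.9962
  joint[2] = (-11.7192, 2.0664) + 10.3 * (0.0872, 0.9962) = (-11.7192 + 0.8977, 2.0664 + 10.2608) = (-10.8215, 12.3272)
End effector: (-10.8215, 12.3272)

Answer: -10.8215 12.3272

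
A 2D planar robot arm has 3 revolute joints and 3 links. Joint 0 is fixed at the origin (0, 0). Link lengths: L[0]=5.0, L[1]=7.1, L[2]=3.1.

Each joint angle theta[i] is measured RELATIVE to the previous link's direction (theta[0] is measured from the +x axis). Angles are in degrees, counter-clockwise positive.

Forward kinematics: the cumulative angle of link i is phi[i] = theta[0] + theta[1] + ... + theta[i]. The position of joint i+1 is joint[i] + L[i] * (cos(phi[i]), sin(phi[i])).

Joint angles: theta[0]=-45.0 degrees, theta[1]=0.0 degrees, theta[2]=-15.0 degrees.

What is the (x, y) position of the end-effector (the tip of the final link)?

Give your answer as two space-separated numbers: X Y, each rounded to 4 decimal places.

Answer: 10.1060 -11.2407

Derivation:
joint[0] = (0.0000, 0.0000)  (base)
link 0: phi[0] = -45 = -45 deg
  cos(-45 deg) = 0.7071, sin(-45 deg) = -0.7071
  joint[1] = (0.0000, 0.0000) + 5 * (0.7071, -0.7071) = (0.0000 + 3.5355, 0.0000 + -3.5355) = (3.5355, -3.5355)
link 1: phi[1] = -45 + 0 = -45 deg
  cos(-45 deg) = 0.7071, sin(-45 deg) = -0.7071
  joint[2] = (3.5355, -3.5355) + 7.1 * (0.7071, -0.7071) = (3.5355 + 5.0205, -3.5355 + -5.0205) = (8.5560, -8.5560)
link 2: phi[2] = -45 + 0 + -15 = -60 deg
  cos(-60 deg) = 0.5000, sin(-60 deg) = -0.8660
  joint[3] = (8.5560, -8.5560) + 3.1 * (0.5000, -0.8660) = (8.5560 + 1.5500, -8.5560 + -2.6847) = (10.1060, -11.2407)
End effector: (10.1060, -11.2407)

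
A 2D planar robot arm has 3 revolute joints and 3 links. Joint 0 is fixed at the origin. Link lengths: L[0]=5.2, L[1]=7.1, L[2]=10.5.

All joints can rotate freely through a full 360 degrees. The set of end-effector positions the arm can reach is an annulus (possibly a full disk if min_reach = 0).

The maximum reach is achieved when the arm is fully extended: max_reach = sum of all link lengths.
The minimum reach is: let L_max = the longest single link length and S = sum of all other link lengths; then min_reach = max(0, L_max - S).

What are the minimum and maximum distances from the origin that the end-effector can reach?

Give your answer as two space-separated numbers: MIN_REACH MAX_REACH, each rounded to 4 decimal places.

Answer: 0.0000 22.8000

Derivation:
Link lengths: [5.2, 7.1, 10.5]
max_reach = 5.2 + 7.1 + 10.5 = 22.8
L_max = max([5.2, 7.1, 10.5]) = 10.5
S (sum of others) = 22.8 - 10.5 = 12.3
min_reach = max(0, 10.5 - 12.3) = max(0, -1.8) = 0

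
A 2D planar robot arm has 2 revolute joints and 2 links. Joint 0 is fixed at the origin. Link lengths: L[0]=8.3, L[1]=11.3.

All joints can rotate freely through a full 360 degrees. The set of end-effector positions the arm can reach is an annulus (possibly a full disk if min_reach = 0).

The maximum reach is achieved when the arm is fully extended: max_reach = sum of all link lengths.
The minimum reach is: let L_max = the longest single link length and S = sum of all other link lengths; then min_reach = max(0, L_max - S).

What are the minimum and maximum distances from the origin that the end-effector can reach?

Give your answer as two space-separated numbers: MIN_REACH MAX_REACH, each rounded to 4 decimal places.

Link lengths: [8.3, 11.3]
max_reach = 8.3 + 11.3 = 19.6
L_max = max([8.3, 11.3]) = 11.3
S (sum of others) = 19.6 - 11.3 = 8.3
min_reach = max(0, 11.3 - 8.3) = max(0, 3) = 3

Answer: 3.0000 19.6000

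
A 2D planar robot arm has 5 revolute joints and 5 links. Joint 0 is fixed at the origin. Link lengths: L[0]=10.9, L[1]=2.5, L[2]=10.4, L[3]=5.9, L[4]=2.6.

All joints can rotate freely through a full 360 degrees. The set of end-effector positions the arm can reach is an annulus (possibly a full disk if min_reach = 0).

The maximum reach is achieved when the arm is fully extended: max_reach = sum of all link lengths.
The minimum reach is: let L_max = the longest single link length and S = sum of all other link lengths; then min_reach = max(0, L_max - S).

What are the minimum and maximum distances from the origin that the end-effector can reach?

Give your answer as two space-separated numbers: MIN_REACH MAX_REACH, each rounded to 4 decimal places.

Answer: 0.0000 32.3000

Derivation:
Link lengths: [10.9, 2.5, 10.4, 5.9, 2.6]
max_reach = 10.9 + 2.5 + 10.4 + 5.9 + 2.6 = 32.3
L_max = max([10.9, 2.5, 10.4, 5.9, 2.6]) = 10.9
S (sum of others) = 32.3 - 10.9 = 21.4
min_reach = max(0, 10.9 - 21.4) = max(0, -10.5) = 0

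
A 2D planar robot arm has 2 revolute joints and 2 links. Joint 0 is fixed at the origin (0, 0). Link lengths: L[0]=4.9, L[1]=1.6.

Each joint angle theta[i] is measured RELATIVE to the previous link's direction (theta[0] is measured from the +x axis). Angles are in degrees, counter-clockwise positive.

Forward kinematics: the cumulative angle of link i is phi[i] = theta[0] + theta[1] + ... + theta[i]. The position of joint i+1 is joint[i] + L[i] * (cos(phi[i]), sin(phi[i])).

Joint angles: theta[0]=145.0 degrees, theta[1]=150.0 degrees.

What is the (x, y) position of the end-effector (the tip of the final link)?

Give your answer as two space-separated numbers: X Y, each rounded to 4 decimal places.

joint[0] = (0.0000, 0.0000)  (base)
link 0: phi[0] = 145 = 145 deg
  cos(145 deg) = -0.8192, sin(145 deg) = 0.5736
  joint[1] = (0.0000, 0.0000) + 4.9 * (-0.8192, 0.5736) = (0.0000 + -4.0138, 0.0000 + 2.8105) = (-4.0138, 2.8105)
link 1: phi[1] = 145 + 150 = 295 deg
  cos(295 deg) = 0.4226, sin(295 deg) = -0.9063
  joint[2] = (-4.0138, 2.8105) + 1.6 * (0.4226, -0.9063) = (-4.0138 + 0.6762, 2.8105 + -1.4501) = (-3.3377, 1.3604)
End effector: (-3.3377, 1.3604)

Answer: -3.3377 1.3604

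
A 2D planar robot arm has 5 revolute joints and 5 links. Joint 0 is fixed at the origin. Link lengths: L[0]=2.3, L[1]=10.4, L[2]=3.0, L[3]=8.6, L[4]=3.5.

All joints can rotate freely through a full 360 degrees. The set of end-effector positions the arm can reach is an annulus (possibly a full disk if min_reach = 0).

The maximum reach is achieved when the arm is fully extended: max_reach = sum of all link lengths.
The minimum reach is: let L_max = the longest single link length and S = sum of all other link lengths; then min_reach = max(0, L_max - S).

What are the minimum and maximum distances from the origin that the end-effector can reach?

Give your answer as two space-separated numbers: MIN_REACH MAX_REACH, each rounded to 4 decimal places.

Link lengths: [2.3, 10.4, 3.0, 8.6, 3.5]
max_reach = 2.3 + 10.4 + 3 + 8.6 + 3.5 = 27.8
L_max = max([2.3, 10.4, 3.0, 8.6, 3.5]) = 10.4
S (sum of others) = 27.8 - 10.4 = 17.4
min_reach = max(0, 10.4 - 17.4) = max(0, -7) = 0

Answer: 0.0000 27.8000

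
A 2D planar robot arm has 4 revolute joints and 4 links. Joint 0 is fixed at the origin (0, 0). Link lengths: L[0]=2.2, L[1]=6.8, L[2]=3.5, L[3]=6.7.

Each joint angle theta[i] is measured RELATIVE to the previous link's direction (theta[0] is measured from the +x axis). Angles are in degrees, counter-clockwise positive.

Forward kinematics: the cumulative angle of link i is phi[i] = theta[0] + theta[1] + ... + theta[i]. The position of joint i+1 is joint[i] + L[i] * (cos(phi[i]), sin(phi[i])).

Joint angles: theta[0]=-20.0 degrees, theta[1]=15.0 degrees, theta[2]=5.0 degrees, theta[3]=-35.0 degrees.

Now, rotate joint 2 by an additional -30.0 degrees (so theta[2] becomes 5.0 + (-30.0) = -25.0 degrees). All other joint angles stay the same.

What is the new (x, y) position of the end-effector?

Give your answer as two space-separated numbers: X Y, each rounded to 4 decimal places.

joint[0] = (0.0000, 0.0000)  (base)
link 0: phi[0] = -20 = -20 deg
  cos(-20 deg) = 0.9397, sin(-20 deg) = -0.3420
  joint[1] = (0.0000, 0.0000) + 2.2 * (0.9397, -0.3420) = (0.0000 + 2.0673, 0.0000 + -0.7524) = (2.0673, -0.7524)
link 1: phi[1] = -20 + 15 = -5 deg
  cos(-5 deg) = 0.9962, sin(-5 deg) = -0.0872
  joint[2] = (2.0673, -0.7524) + 6.8 * (0.9962, -0.0872) = (2.0673 + 6.7741, -0.7524 + -0.5927) = (8.8414, -1.3451)
link 2: phi[2] = -20 + 15 + -25 = -30 deg
  cos(-30 deg) = 0.8660, sin(-30 deg) = -0.5000
  joint[3] = (8.8414, -1.3451) + 3.5 * (0.8660, -0.5000) = (8.8414 + 3.0311, -1.3451 + -1.7500) = (11.8725, -3.0951)
link 3: phi[3] = -20 + 15 + -25 + -35 = -65 deg
  cos(-65 deg) = 0.4226, sin(-65 deg) = -0.9063
  joint[4] = (11.8725, -3.0951) + 6.7 * (0.4226, -0.9063) = (11.8725 + 2.8315, -3.0951 + -6.0723) = (14.7041, -9.1674)
End effector: (14.7041, -9.1674)

Answer: 14.7041 -9.1674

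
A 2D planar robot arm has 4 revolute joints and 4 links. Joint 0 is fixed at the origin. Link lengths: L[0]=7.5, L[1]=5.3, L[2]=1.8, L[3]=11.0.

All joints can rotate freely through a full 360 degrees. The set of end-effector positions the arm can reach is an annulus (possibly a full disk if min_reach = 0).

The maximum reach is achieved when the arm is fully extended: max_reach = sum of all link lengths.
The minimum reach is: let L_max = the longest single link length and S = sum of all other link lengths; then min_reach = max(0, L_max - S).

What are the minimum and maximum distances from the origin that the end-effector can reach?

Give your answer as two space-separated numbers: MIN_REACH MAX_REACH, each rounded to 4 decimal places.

Answer: 0.0000 25.6000

Derivation:
Link lengths: [7.5, 5.3, 1.8, 11.0]
max_reach = 7.5 + 5.3 + 1.8 + 11 = 25.6
L_max = max([7.5, 5.3, 1.8, 11.0]) = 11
S (sum of others) = 25.6 - 11 = 14.6
min_reach = max(0, 11 - 14.6) = max(0, -3.6) = 0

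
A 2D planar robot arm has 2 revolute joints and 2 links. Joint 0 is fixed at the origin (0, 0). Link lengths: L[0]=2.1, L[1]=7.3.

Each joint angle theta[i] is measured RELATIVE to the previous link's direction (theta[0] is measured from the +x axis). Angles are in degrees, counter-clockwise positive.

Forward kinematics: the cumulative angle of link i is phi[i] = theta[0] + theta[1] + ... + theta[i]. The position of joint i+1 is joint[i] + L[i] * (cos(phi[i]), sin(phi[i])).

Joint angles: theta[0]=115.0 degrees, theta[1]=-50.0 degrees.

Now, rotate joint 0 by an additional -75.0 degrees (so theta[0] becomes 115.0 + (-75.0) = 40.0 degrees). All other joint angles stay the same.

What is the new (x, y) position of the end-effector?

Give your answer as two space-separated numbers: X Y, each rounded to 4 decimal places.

Answer: 8.7978 0.0822

Derivation:
joint[0] = (0.0000, 0.0000)  (base)
link 0: phi[0] = 40 = 40 deg
  cos(40 deg) = 0.7660, sin(40 deg) = 0.6428
  joint[1] = (0.0000, 0.0000) + 2.1 * (0.7660, 0.6428) = (0.0000 + 1.6087, 0.0000 + 1.3499) = (1.6087, 1.3499)
link 1: phi[1] = 40 + -50 = -10 deg
  cos(-10 deg) = 0.9848, sin(-10 deg) = -0.1736
  joint[2] = (1.6087, 1.3499) + 7.3 * (0.9848, -0.1736) = (1.6087 + 7.1891, 1.3499 + -1.2676) = (8.7978, 0.0822)
End effector: (8.7978, 0.0822)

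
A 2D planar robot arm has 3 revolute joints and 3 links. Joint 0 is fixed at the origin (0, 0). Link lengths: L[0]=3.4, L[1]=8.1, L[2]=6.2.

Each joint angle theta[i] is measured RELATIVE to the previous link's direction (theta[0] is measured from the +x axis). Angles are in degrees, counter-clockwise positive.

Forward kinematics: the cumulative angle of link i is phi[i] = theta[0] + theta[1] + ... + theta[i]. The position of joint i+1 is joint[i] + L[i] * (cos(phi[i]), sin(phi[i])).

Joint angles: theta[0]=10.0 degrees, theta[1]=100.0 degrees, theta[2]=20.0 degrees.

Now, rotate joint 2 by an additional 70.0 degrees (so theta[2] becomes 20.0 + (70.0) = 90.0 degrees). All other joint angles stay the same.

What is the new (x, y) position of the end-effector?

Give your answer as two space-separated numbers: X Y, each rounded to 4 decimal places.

Answer: -5.2481 6.0814

Derivation:
joint[0] = (0.0000, 0.0000)  (base)
link 0: phi[0] = 10 = 10 deg
  cos(10 deg) = 0.9848, sin(10 deg) = 0.1736
  joint[1] = (0.0000, 0.0000) + 3.4 * (0.9848, 0.1736) = (0.0000 + 3.3483, 0.0000 + 0.5904) = (3.3483, 0.5904)
link 1: phi[1] = 10 + 100 = 110 deg
  cos(110 deg) = -0.3420, sin(110 deg) = 0.9397
  joint[2] = (3.3483, 0.5904) + 8.1 * (-0.3420, 0.9397) = (3.3483 + -2.7704, 0.5904 + 7.6115) = (0.5780, 8.2019)
link 2: phi[2] = 10 + 100 + 90 = 200 deg
  cos(200 deg) = -0.9397, sin(200 deg) = -0.3420
  joint[3] = (0.5780, 8.2019) + 6.2 * (-0.9397, -0.3420) = (0.5780 + -5.8261, 8.2019 + -2.1205) = (-5.2481, 6.0814)
End effector: (-5.2481, 6.0814)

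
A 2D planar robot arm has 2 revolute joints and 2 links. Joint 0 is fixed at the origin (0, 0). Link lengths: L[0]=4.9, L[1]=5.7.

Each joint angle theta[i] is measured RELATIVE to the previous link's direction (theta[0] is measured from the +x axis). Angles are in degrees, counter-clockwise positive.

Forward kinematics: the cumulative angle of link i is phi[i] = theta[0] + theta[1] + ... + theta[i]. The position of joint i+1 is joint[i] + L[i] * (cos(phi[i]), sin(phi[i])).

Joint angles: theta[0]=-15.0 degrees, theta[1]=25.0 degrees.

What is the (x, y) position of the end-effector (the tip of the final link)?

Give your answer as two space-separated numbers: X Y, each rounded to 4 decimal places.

Answer: 10.3464 -0.2784

Derivation:
joint[0] = (0.0000, 0.0000)  (base)
link 0: phi[0] = -15 = -15 deg
  cos(-15 deg) = 0.9659, sin(-15 deg) = -0.2588
  joint[1] = (0.0000, 0.0000) + 4.9 * (0.9659, -0.2588) = (0.0000 + 4.7330, 0.0000 + -1.2682) = (4.7330, -1.2682)
link 1: phi[1] = -15 + 25 = 10 deg
  cos(10 deg) = 0.9848, sin(10 deg) = 0.1736
  joint[2] = (4.7330, -1.2682) + 5.7 * (0.9848, 0.1736) = (4.7330 + 5.6134, -1.2682 + 0.9898) = (10.3464, -0.2784)
End effector: (10.3464, -0.2784)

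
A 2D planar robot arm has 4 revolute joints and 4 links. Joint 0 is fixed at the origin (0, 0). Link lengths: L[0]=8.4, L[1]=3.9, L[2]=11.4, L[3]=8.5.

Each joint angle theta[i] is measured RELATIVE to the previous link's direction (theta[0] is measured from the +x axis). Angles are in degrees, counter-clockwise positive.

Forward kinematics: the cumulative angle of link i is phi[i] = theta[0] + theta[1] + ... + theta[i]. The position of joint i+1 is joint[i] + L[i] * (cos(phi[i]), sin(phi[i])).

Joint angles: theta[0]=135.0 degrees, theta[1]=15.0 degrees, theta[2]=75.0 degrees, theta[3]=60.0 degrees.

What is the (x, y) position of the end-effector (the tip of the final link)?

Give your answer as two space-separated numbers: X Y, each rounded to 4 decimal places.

joint[0] = (0.0000, 0.0000)  (base)
link 0: phi[0] = 135 = 135 deg
  cos(135 deg) = -0.7071, sin(135 deg) = 0.7071
  joint[1] = (0.0000, 0.0000) + 8.4 * (-0.7071, 0.7071) = (0.0000 + -5.9397, 0.0000 + 5.9397) = (-5.9397, 5.9397)
link 1: phi[1] = 135 + 15 = 150 deg
  cos(150 deg) = -0.8660, sin(150 deg) = 0.5000
  joint[2] = (-5.9397, 5.9397) + 3.9 * (-0.8660, 0.5000) = (-5.9397 + -3.3775, 5.9397 + 1.9500) = (-9.3172, 7.8897)
link 2: phi[2] = 135 + 15 + 75 = 225 deg
  cos(225 deg) = -0.7071, sin(225 deg) = -0.7071
  joint[3] = (-9.3172, 7.8897) + 11.4 * (-0.7071, -0.7071) = (-9.3172 + -8.0610, 7.8897 + -8.0610) = (-17.3782, -0.1713)
link 3: phi[3] = 135 + 15 + 75 + 60 = 285 deg
  cos(285 deg) = 0.2588, sin(285 deg) = -0.9659
  joint[4] = (-17.3782, -0.1713) + 8.5 * (0.2588, -0.9659) = (-17.3782 + 2.2000, -0.1713 + -8.2104) = (-15.1783, -8.3817)
End effector: (-15.1783, -8.3817)

Answer: -15.1783 -8.3817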